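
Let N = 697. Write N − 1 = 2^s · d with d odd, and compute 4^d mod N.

353

697 − 1 = 696 = 2^3 · 87, so d = 87.
4^1 ≡ 4 (mod 697)
4^2 ≡ 4^2 = 16 ≡ 16 (mod 697)
4^4 ≡ 16^2 = 256 ≡ 256 (mod 697)
4^8 ≡ 256^2 = 65536 ≡ 18 (mod 697)
4^16 ≡ 18^2 = 324 ≡ 324 (mod 697)
4^32 ≡ 324^2 = 104976 ≡ 426 (mod 697)
4^64 ≡ 426^2 = 181476 ≡ 256 (mod 697)
87 = 64 + 16 + 4 + 2 + 1 in binary powers of 2.
So 4^87 ≡ 256 · 324 · 256 · 16 · 4 ≡ 353 (mod 697).
Squaring chain: 353 → 543 → 18; never reaches −1, so base 4 is a Miller–Rabin witness that 697 is composite.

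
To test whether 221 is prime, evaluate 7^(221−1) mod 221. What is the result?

217

7^1 ≡ 7 (mod 221)
7^2 ≡ 7^2 = 49 ≡ 49 (mod 221)
7^4 ≡ 49^2 = 2401 ≡ 191 (mod 221)
7^8 ≡ 191^2 = 36481 ≡ 16 (mod 221)
7^16 ≡ 16^2 = 256 ≡ 35 (mod 221)
7^32 ≡ 35^2 = 1225 ≡ 120 (mod 221)
7^64 ≡ 120^2 = 14400 ≡ 35 (mod 221)
7^128 ≡ 35^2 = 1225 ≡ 120 (mod 221)
220 = 128 + 64 + 16 + 8 + 4 in binary powers of 2.
So 7^220 ≡ 120 · 35 · 35 · 16 · 191 ≡ 217 (mod 221).
Since 217 ≠ 1, base 7 is a Fermat witness: 221 is composite.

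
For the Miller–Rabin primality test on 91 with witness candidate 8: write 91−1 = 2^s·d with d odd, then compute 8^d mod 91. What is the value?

91 − 1 = 90 = 2^1 · 45, so d = 45.
8^1 ≡ 8 (mod 91)
8^2 ≡ 8^2 = 64 ≡ 64 (mod 91)
8^4 ≡ 64^2 = 4096 ≡ 1 (mod 91)
8^8 ≡ 1^2 = 1 ≡ 1 (mod 91)
8^16 ≡ 1^2 = 1 ≡ 1 (mod 91)
8^32 ≡ 1^2 = 1 ≡ 1 (mod 91)
45 = 32 + 8 + 4 + 1 in binary powers of 2.
So 8^45 ≡ 1 · 1 · 1 · 8 ≡ 8 (mod 91).
Squaring chain: 8; never reaches −1, so base 8 is a Miller–Rabin witness that 91 is composite.

8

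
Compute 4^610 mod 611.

425

4^1 ≡ 4 (mod 611)
4^2 ≡ 4^2 = 16 ≡ 16 (mod 611)
4^4 ≡ 16^2 = 256 ≡ 256 (mod 611)
4^8 ≡ 256^2 = 65536 ≡ 159 (mod 611)
4^16 ≡ 159^2 = 25281 ≡ 230 (mod 611)
4^32 ≡ 230^2 = 52900 ≡ 354 (mod 611)
4^64 ≡ 354^2 = 125316 ≡ 61 (mod 611)
4^128 ≡ 61^2 = 3721 ≡ 55 (mod 611)
4^256 ≡ 55^2 = 3025 ≡ 581 (mod 611)
4^512 ≡ 581^2 = 337561 ≡ 289 (mod 611)
610 = 512 + 64 + 32 + 2 in binary powers of 2.
So 4^610 ≡ 289 · 61 · 354 · 16 ≡ 425 (mod 611).
Since 425 ≠ 1, base 4 is a Fermat witness: 611 is composite.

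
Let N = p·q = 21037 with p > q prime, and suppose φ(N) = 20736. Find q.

φ(n) = (p−1)(q−1) = n − (p+q) + 1, so p + q = 21037 − 20736 + 1 = 302.
p and q are the roots of t² − 302t + 21037 = 0.
Discriminant: 302² − 4·21037 = 91204 − 84148 = 7056; √7056 = 84.
q = (302 − 84)/2 = 109, p = (302 + 84)/2 = 193.
Check: 109 · 193 = 21037.

109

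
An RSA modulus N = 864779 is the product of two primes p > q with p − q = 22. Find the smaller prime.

919

Since p = q + 22, we have 864779 = q(q + 22), so q² + 22q − 864779 = 0.
Discriminant: 22² + 4·864779 = 484 + 3459116 = 3459600; √3459600 = 1860.
q = (−22 + 1860)/2 = 919, and p = q + 22 = 941.
Check: 919 · 941 = 864779.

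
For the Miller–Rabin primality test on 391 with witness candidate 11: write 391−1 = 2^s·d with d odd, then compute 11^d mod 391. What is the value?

391 − 1 = 390 = 2^1 · 195, so d = 195.
11^1 ≡ 11 (mod 391)
11^2 ≡ 11^2 = 121 ≡ 121 (mod 391)
11^4 ≡ 121^2 = 14641 ≡ 174 (mod 391)
11^8 ≡ 174^2 = 30276 ≡ 169 (mod 391)
11^16 ≡ 169^2 = 28561 ≡ 18 (mod 391)
11^32 ≡ 18^2 = 324 ≡ 324 (mod 391)
11^64 ≡ 324^2 = 104976 ≡ 188 (mod 391)
11^128 ≡ 188^2 = 35344 ≡ 154 (mod 391)
195 = 128 + 64 + 2 + 1 in binary powers of 2.
So 11^195 ≡ 154 · 188 · 121 · 11 ≡ 107 (mod 391).
Squaring chain: 107; never reaches −1, so base 11 is a Miller–Rabin witness that 391 is composite.

107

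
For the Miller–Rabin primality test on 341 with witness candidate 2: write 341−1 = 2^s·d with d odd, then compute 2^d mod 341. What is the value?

341 − 1 = 340 = 2^2 · 85, so d = 85.
2^1 ≡ 2 (mod 341)
2^2 ≡ 2^2 = 4 ≡ 4 (mod 341)
2^4 ≡ 4^2 = 16 ≡ 16 (mod 341)
2^8 ≡ 16^2 = 256 ≡ 256 (mod 341)
2^16 ≡ 256^2 = 65536 ≡ 64 (mod 341)
2^32 ≡ 64^2 = 4096 ≡ 4 (mod 341)
2^64 ≡ 4^2 = 16 ≡ 16 (mod 341)
85 = 64 + 16 + 4 + 1 in binary powers of 2.
So 2^85 ≡ 16 · 64 · 16 · 2 ≡ 32 (mod 341).
Squaring chain: 32 → 1; never reaches −1, so base 2 is a Miller–Rabin witness that 341 is composite.

32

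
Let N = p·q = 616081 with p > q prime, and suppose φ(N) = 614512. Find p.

797

φ(n) = (p−1)(q−1) = n − (p+q) + 1, so p + q = 616081 − 614512 + 1 = 1570.
p and q are the roots of t² − 1570t + 616081 = 0.
Discriminant: 1570² − 4·616081 = 2464900 − 2464324 = 576; √576 = 24.
q = (1570 − 24)/2 = 773, p = (1570 + 24)/2 = 797.
Check: 773 · 797 = 616081.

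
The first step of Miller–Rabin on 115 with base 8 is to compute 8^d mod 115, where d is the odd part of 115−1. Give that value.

115 − 1 = 114 = 2^1 · 57, so d = 57.
8^1 ≡ 8 (mod 115)
8^2 ≡ 8^2 = 64 ≡ 64 (mod 115)
8^4 ≡ 64^2 = 4096 ≡ 71 (mod 115)
8^8 ≡ 71^2 = 5041 ≡ 96 (mod 115)
8^16 ≡ 96^2 = 9216 ≡ 16 (mod 115)
8^32 ≡ 16^2 = 256 ≡ 26 (mod 115)
57 = 32 + 16 + 8 + 1 in binary powers of 2.
So 8^57 ≡ 26 · 16 · 96 · 8 ≡ 18 (mod 115).
Squaring chain: 18; never reaches −1, so base 8 is a Miller–Rabin witness that 115 is composite.

18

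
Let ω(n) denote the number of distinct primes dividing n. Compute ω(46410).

46410 = 2 · 23205
23205 = 3 · 7735
7735 = 5 · 1547
1547 = 7 · 221
221 = 13 · 17
46410 = 2 · 3 · 5 · 7 · 13 · 17, which has 6 distinct prime factors.

6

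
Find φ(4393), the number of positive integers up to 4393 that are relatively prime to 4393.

4180

Factor: 4393 = 23 · 191.
φ(4393) = (23−1) · (191−1) = 22 · 190 = 4180.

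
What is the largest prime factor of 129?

129 = 3 · 43
43 is prime.
So 129 = 3 · 43; the largest prime factor is 43.

43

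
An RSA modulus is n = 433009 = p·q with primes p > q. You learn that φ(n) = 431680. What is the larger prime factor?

761

φ(n) = (p−1)(q−1) = n − (p+q) + 1, so p + q = 433009 − 431680 + 1 = 1330.
p and q are the roots of t² − 1330t + 433009 = 0.
Discriminant: 1330² − 4·433009 = 1768900 − 1732036 = 36864; √36864 = 192.
q = (1330 − 192)/2 = 569, p = (1330 + 192)/2 = 761.
Check: 569 · 761 = 433009.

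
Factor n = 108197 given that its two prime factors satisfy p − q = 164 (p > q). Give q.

257

Since p = q + 164, we have 108197 = q(q + 164), so q² + 164q − 108197 = 0.
Discriminant: 164² + 4·108197 = 26896 + 432788 = 459684; √459684 = 678.
q = (−164 + 678)/2 = 257, and p = q + 164 = 421.
Check: 257 · 421 = 108197.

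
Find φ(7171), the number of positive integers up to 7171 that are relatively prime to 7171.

7000

Factor: 7171 = 71 · 101.
φ(7171) = (71−1) · (101−1) = 70 · 100 = 7000.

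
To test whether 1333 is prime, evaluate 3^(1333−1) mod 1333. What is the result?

1000

3^1 ≡ 3 (mod 1333)
3^2 ≡ 3^2 = 9 ≡ 9 (mod 1333)
3^4 ≡ 9^2 = 81 ≡ 81 (mod 1333)
3^8 ≡ 81^2 = 6561 ≡ 1229 (mod 1333)
3^16 ≡ 1229^2 = 1510441 ≡ 152 (mod 1333)
3^32 ≡ 152^2 = 23104 ≡ 443 (mod 1333)
3^64 ≡ 443^2 = 196249 ≡ 298 (mod 1333)
3^128 ≡ 298^2 = 88804 ≡ 826 (mod 1333)
3^256 ≡ 826^2 = 682276 ≡ 1113 (mod 1333)
3^512 ≡ 1113^2 = 1238769 ≡ 412 (mod 1333)
3^1024 ≡ 412^2 = 169744 ≡ 453 (mod 1333)
1332 = 1024 + 256 + 32 + 16 + 4 in binary powers of 2.
So 3^1332 ≡ 453 · 1113 · 443 · 152 · 81 ≡ 1000 (mod 1333).
Since 1000 ≠ 1, base 3 is a Fermat witness: 1333 is composite.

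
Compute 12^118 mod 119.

2

12^1 ≡ 12 (mod 119)
12^2 ≡ 12^2 = 144 ≡ 25 (mod 119)
12^4 ≡ 25^2 = 625 ≡ 30 (mod 119)
12^8 ≡ 30^2 = 900 ≡ 67 (mod 119)
12^16 ≡ 67^2 = 4489 ≡ 86 (mod 119)
12^32 ≡ 86^2 = 7396 ≡ 18 (mod 119)
12^64 ≡ 18^2 = 324 ≡ 86 (mod 119)
118 = 64 + 32 + 16 + 4 + 2 in binary powers of 2.
So 12^118 ≡ 86 · 18 · 86 · 30 · 25 ≡ 2 (mod 119).
Since 2 ≠ 1, base 12 is a Fermat witness: 119 is composite.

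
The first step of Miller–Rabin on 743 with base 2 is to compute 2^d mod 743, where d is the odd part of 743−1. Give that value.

743 − 1 = 742 = 2^1 · 371, so d = 371.
2^1 ≡ 2 (mod 743)
2^2 ≡ 2^2 = 4 ≡ 4 (mod 743)
2^4 ≡ 4^2 = 16 ≡ 16 (mod 743)
2^8 ≡ 16^2 = 256 ≡ 256 (mod 743)
2^16 ≡ 256^2 = 65536 ≡ 152 (mod 743)
2^32 ≡ 152^2 = 23104 ≡ 71 (mod 743)
2^64 ≡ 71^2 = 5041 ≡ 583 (mod 743)
2^128 ≡ 583^2 = 339889 ≡ 338 (mod 743)
2^256 ≡ 338^2 = 114244 ≡ 565 (mod 743)
371 = 256 + 64 + 32 + 16 + 2 + 1 in binary powers of 2.
So 2^371 ≡ 565 · 583 · 71 · 152 · 4 · 2 ≡ 1 (mod 743).
Since 2^d ≡ 1 (mod 743), base 2 does not prove 743 composite.

1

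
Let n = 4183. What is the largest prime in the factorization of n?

4183 = 47 · 89
89 is prime.
So 4183 = 47 · 89; the largest prime factor is 89.

89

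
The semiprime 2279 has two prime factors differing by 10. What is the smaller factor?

Since p = q + 10, we have 2279 = q(q + 10), so q² + 10q − 2279 = 0.
Discriminant: 10² + 4·2279 = 100 + 9116 = 9216; √9216 = 96.
q = (−10 + 96)/2 = 43, and p = q + 10 = 53.
Check: 43 · 53 = 2279.

43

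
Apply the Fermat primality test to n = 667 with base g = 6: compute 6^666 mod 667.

81

6^1 ≡ 6 (mod 667)
6^2 ≡ 6^2 = 36 ≡ 36 (mod 667)
6^4 ≡ 36^2 = 1296 ≡ 629 (mod 667)
6^8 ≡ 629^2 = 395641 ≡ 110 (mod 667)
6^16 ≡ 110^2 = 12100 ≡ 94 (mod 667)
6^32 ≡ 94^2 = 8836 ≡ 165 (mod 667)
6^64 ≡ 165^2 = 27225 ≡ 545 (mod 667)
6^128 ≡ 545^2 = 297025 ≡ 210 (mod 667)
6^256 ≡ 210^2 = 44100 ≡ 78 (mod 667)
6^512 ≡ 78^2 = 6084 ≡ 81 (mod 667)
666 = 512 + 128 + 16 + 8 + 2 in binary powers of 2.
So 6^666 ≡ 81 · 210 · 94 · 110 · 36 ≡ 81 (mod 667).
Since 81 ≠ 1, base 6 is a Fermat witness: 667 is composite.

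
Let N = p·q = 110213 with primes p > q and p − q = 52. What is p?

359

Since p = q + 52, we have 110213 = q(q + 52), so q² + 52q − 110213 = 0.
Discriminant: 52² + 4·110213 = 2704 + 440852 = 443556; √443556 = 666.
q = (−52 + 666)/2 = 307, and p = q + 52 = 359.
Check: 307 · 359 = 110213.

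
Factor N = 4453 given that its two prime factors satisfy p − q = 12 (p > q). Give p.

73

Since p = q + 12, we have 4453 = q(q + 12), so q² + 12q − 4453 = 0.
Discriminant: 12² + 4·4453 = 144 + 17812 = 17956; √17956 = 134.
q = (−12 + 134)/2 = 61, and p = q + 12 = 73.
Check: 61 · 73 = 4453.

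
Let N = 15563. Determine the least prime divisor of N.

15563 is odd.
Digit sum 20, not divisible by 3.
Ends in 3: not divisible by 5.
7: 15563 = 7·2223 + 2
11: 15563 = 11·1414 + 9
13: 15563 = 13·1197 + 2
17: 15563 = 17·915 + 8
19: 15563 = 19·819 + 2
23: 15563 = 23·676 + 15
29: 15563 = 29·536 + 19
31: 15563 = 31·502 + 1
37: 15563 = 37·420 + 23
41: 15563 = 41·379 + 24
43: 15563 = 43·361 + 40
47: 15563 = 47·331 + 6
53: 15563 = 53·293 + 34
59: 15563 = 59·263 + 46
61: 15563 = 61·255 + 8
67: 15563 = 67·232 + 19
71: 15563 = 71·219 + 14
73: 15563 = 73·213 + 14
79: 15563 = 79·197

79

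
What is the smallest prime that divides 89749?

11

89749 is odd.
Digit sum 37, not divisible by 3.
Ends in 9: not divisible by 5.
7: 89749 = 7·12821 + 2
11: 89749 = 11·8159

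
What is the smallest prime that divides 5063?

5063 is odd.
Digit sum 14, not divisible by 3.
Ends in 3: not divisible by 5.
7: 5063 = 7·723 + 2
11: 5063 = 11·460 + 3
13: 5063 = 13·389 + 6
17: 5063 = 17·297 + 14
19: 5063 = 19·266 + 9
23: 5063 = 23·220 + 3
29: 5063 = 29·174 + 17
31: 5063 = 31·163 + 10
37: 5063 = 37·136 + 31
41: 5063 = 41·123 + 20
43: 5063 = 43·117 + 32
47: 5063 = 47·107 + 34
53: 5063 = 53·95 + 28
59: 5063 = 59·85 + 48
61: 5063 = 61·83

61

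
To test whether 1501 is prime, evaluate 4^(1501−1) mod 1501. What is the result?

1037

4^1 ≡ 4 (mod 1501)
4^2 ≡ 4^2 = 16 ≡ 16 (mod 1501)
4^4 ≡ 16^2 = 256 ≡ 256 (mod 1501)
4^8 ≡ 256^2 = 65536 ≡ 993 (mod 1501)
4^16 ≡ 993^2 = 986049 ≡ 1393 (mod 1501)
4^32 ≡ 1393^2 = 1940449 ≡ 1157 (mod 1501)
4^64 ≡ 1157^2 = 1338649 ≡ 1258 (mod 1501)
4^128 ≡ 1258^2 = 1582564 ≡ 510 (mod 1501)
4^256 ≡ 510^2 = 260100 ≡ 427 (mod 1501)
4^512 ≡ 427^2 = 182329 ≡ 708 (mod 1501)
4^1024 ≡ 708^2 = 501264 ≡ 1431 (mod 1501)
1500 = 1024 + 256 + 128 + 64 + 16 + 8 + 4 in binary powers of 2.
So 4^1500 ≡ 1431 · 427 · 510 · 1258 · 1393 · 993 · 256 ≡ 1037 (mod 1501).
Since 1037 ≠ 1, base 4 is a Fermat witness: 1501 is composite.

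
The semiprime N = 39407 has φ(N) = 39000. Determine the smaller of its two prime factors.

157

φ(n) = (p−1)(q−1) = n − (p+q) + 1, so p + q = 39407 − 39000 + 1 = 408.
p and q are the roots of t² − 408t + 39407 = 0.
Discriminant: 408² − 4·39407 = 166464 − 157628 = 8836; √8836 = 94.
q = (408 − 94)/2 = 157, p = (408 + 94)/2 = 251.
Check: 157 · 251 = 39407.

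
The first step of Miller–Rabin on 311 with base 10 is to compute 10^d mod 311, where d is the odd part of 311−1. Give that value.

1

311 − 1 = 310 = 2^1 · 155, so d = 155.
10^1 ≡ 10 (mod 311)
10^2 ≡ 10^2 = 100 ≡ 100 (mod 311)
10^4 ≡ 100^2 = 10000 ≡ 48 (mod 311)
10^8 ≡ 48^2 = 2304 ≡ 127 (mod 311)
10^16 ≡ 127^2 = 16129 ≡ 268 (mod 311)
10^32 ≡ 268^2 = 71824 ≡ 294 (mod 311)
10^64 ≡ 294^2 = 86436 ≡ 289 (mod 311)
10^128 ≡ 289^2 = 83521 ≡ 173 (mod 311)
155 = 128 + 16 + 8 + 2 + 1 in binary powers of 2.
So 10^155 ≡ 173 · 268 · 127 · 100 · 10 ≡ 1 (mod 311).
Since 10^d ≡ 1 (mod 311), base 10 does not prove 311 composite.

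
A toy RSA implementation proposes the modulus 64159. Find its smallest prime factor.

83

64159 is odd.
Digit sum 25, not divisible by 3.
Ends in 9: not divisible by 5.
7: 64159 = 7·9165 + 4
11: 64159 = 11·5832 + 7
13: 64159 = 13·4935 + 4
17: 64159 = 17·3774 + 1
19: 64159 = 19·3376 + 15
23: 64159 = 23·2789 + 12
29: 64159 = 29·2212 + 11
31: 64159 = 31·2069 + 20
37: 64159 = 37·1734 + 1
41: 64159 = 41·1564 + 35
43: 64159 = 43·1492 + 3
47: 64159 = 47·1365 + 4
53: 64159 = 53·1210 + 29
59: 64159 = 59·1087 + 26
61: 64159 = 61·1051 + 48
67: 64159 = 67·957 + 40
71: 64159 = 71·903 + 46
73: 64159 = 73·878 + 65
79: 64159 = 79·812 + 11
83: 64159 = 83·773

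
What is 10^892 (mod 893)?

10^1 ≡ 10 (mod 893)
10^2 ≡ 10^2 = 100 ≡ 100 (mod 893)
10^4 ≡ 100^2 = 10000 ≡ 177 (mod 893)
10^8 ≡ 177^2 = 31329 ≡ 74 (mod 893)
10^16 ≡ 74^2 = 5476 ≡ 118 (mod 893)
10^32 ≡ 118^2 = 13924 ≡ 529 (mod 893)
10^64 ≡ 529^2 = 279841 ≡ 332 (mod 893)
10^128 ≡ 332^2 = 110224 ≡ 385 (mod 893)
10^256 ≡ 385^2 = 148225 ≡ 880 (mod 893)
10^512 ≡ 880^2 = 774400 ≡ 169 (mod 893)
892 = 512 + 256 + 64 + 32 + 16 + 8 + 4 in binary powers of 2.
So 10^892 ≡ 169 · 880 · 332 · 529 · 118 · 74 · 177 ≡ 332 (mod 893).
Since 332 ≠ 1, base 10 is a Fermat witness: 893 is composite.

332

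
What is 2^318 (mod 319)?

2^1 ≡ 2 (mod 319)
2^2 ≡ 2^2 = 4 ≡ 4 (mod 319)
2^4 ≡ 4^2 = 16 ≡ 16 (mod 319)
2^8 ≡ 16^2 = 256 ≡ 256 (mod 319)
2^16 ≡ 256^2 = 65536 ≡ 141 (mod 319)
2^32 ≡ 141^2 = 19881 ≡ 103 (mod 319)
2^64 ≡ 103^2 = 10609 ≡ 82 (mod 319)
2^128 ≡ 82^2 = 6724 ≡ 25 (mod 319)
2^256 ≡ 25^2 = 625 ≡ 306 (mod 319)
318 = 256 + 32 + 16 + 8 + 4 + 2 in binary powers of 2.
So 2^318 ≡ 306 · 103 · 141 · 256 · 16 · 4 ≡ 212 (mod 319).
Since 212 ≠ 1, base 2 is a Fermat witness: 319 is composite.

212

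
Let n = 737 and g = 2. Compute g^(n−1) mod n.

86

2^1 ≡ 2 (mod 737)
2^2 ≡ 2^2 = 4 ≡ 4 (mod 737)
2^4 ≡ 4^2 = 16 ≡ 16 (mod 737)
2^8 ≡ 16^2 = 256 ≡ 256 (mod 737)
2^16 ≡ 256^2 = 65536 ≡ 680 (mod 737)
2^32 ≡ 680^2 = 462400 ≡ 301 (mod 737)
2^64 ≡ 301^2 = 90601 ≡ 687 (mod 737)
2^128 ≡ 687^2 = 471969 ≡ 289 (mod 737)
2^256 ≡ 289^2 = 83521 ≡ 240 (mod 737)
2^512 ≡ 240^2 = 57600 ≡ 114 (mod 737)
736 = 512 + 128 + 64 + 32 in binary powers of 2.
So 2^736 ≡ 114 · 289 · 687 · 301 ≡ 86 (mod 737).
Since 86 ≠ 1, base 2 is a Fermat witness: 737 is composite.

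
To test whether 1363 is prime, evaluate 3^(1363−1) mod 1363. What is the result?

760

3^1 ≡ 3 (mod 1363)
3^2 ≡ 3^2 = 9 ≡ 9 (mod 1363)
3^4 ≡ 9^2 = 81 ≡ 81 (mod 1363)
3^8 ≡ 81^2 = 6561 ≡ 1109 (mod 1363)
3^16 ≡ 1109^2 = 1229881 ≡ 455 (mod 1363)
3^32 ≡ 455^2 = 207025 ≡ 1212 (mod 1363)
3^64 ≡ 1212^2 = 1468944 ≡ 993 (mod 1363)
3^128 ≡ 993^2 = 986049 ≡ 600 (mod 1363)
3^256 ≡ 600^2 = 360000 ≡ 168 (mod 1363)
3^512 ≡ 168^2 = 28224 ≡ 964 (mod 1363)
3^1024 ≡ 964^2 = 929296 ≡ 1093 (mod 1363)
1362 = 1024 + 256 + 64 + 16 + 2 in binary powers of 2.
So 3^1362 ≡ 1093 · 168 · 993 · 455 · 9 ≡ 760 (mod 1363).
Since 760 ≠ 1, base 3 is a Fermat witness: 1363 is composite.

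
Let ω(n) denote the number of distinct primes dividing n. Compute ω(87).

87 = 3 · 29
87 = 3 · 29, which has 2 distinct prime factors.

2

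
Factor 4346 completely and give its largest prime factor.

4346 = 2 · 2173
2173 = 41 · 53
53 is prime.
So 4346 = 2 · 41 · 53; the largest prime factor is 53.

53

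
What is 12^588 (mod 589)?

12^1 ≡ 12 (mod 589)
12^2 ≡ 12^2 = 144 ≡ 144 (mod 589)
12^4 ≡ 144^2 = 20736 ≡ 121 (mod 589)
12^8 ≡ 121^2 = 14641 ≡ 505 (mod 589)
12^16 ≡ 505^2 = 255025 ≡ 577 (mod 589)
12^32 ≡ 577^2 = 332929 ≡ 144 (mod 589)
12^64 ≡ 144^2 = 20736 ≡ 121 (mod 589)
12^128 ≡ 121^2 = 14641 ≡ 505 (mod 589)
12^256 ≡ 505^2 = 255025 ≡ 577 (mod 589)
12^512 ≡ 577^2 = 332929 ≡ 144 (mod 589)
588 = 512 + 64 + 8 + 4 in binary powers of 2.
So 12^588 ≡ 144 · 121 · 505 · 121 ≡ 39 (mod 589).
Since 39 ≠ 1, base 12 is a Fermat witness: 589 is composite.

39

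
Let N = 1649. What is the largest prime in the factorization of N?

97

1649 = 17 · 97
97 is prime.
So 1649 = 17 · 97; the largest prime factor is 97.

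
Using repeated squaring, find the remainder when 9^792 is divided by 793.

508

9^1 ≡ 9 (mod 793)
9^2 ≡ 9^2 = 81 ≡ 81 (mod 793)
9^4 ≡ 81^2 = 6561 ≡ 217 (mod 793)
9^8 ≡ 217^2 = 47089 ≡ 302 (mod 793)
9^16 ≡ 302^2 = 91204 ≡ 9 (mod 793)
9^32 ≡ 9^2 = 81 ≡ 81 (mod 793)
9^64 ≡ 81^2 = 6561 ≡ 217 (mod 793)
9^128 ≡ 217^2 = 47089 ≡ 302 (mod 793)
9^256 ≡ 302^2 = 91204 ≡ 9 (mod 793)
9^512 ≡ 9^2 = 81 ≡ 81 (mod 793)
792 = 512 + 256 + 16 + 8 in binary powers of 2.
So 9^792 ≡ 81 · 9 · 9 · 302 ≡ 508 (mod 793).
Since 508 ≠ 1, base 9 is a Fermat witness: 793 is composite.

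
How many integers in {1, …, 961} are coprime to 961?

930

Factor: 961 = 31^2.
φ(961) = 31^1·(31−1) = 930.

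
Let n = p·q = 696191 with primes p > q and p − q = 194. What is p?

937

Since p = q + 194, we have 696191 = q(q + 194), so q² + 194q − 696191 = 0.
Discriminant: 194² + 4·696191 = 37636 + 2784764 = 2822400; √2822400 = 1680.
q = (−194 + 1680)/2 = 743, and p = q + 194 = 937.
Check: 743 · 937 = 696191.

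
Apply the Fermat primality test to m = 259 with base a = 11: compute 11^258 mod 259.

11^1 ≡ 11 (mod 259)
11^2 ≡ 11^2 = 121 ≡ 121 (mod 259)
11^4 ≡ 121^2 = 14641 ≡ 137 (mod 259)
11^8 ≡ 137^2 = 18769 ≡ 121 (mod 259)
11^16 ≡ 121^2 = 14641 ≡ 137 (mod 259)
11^32 ≡ 137^2 = 18769 ≡ 121 (mod 259)
11^64 ≡ 121^2 = 14641 ≡ 137 (mod 259)
11^128 ≡ 137^2 = 18769 ≡ 121 (mod 259)
11^256 ≡ 121^2 = 14641 ≡ 137 (mod 259)
258 = 256 + 2 in binary powers of 2.
So 11^258 ≡ 137 · 121 ≡ 1 (mod 259).
Since the result is 1, base 11 gives no evidence that 259 is composite.

1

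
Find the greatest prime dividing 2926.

2926 = 2 · 1463
1463 = 7 · 209
209 = 11 · 19
19 is prime.
So 2926 = 2 · 7 · 11 · 19; the largest prime factor is 19.

19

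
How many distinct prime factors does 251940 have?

6

251940 = 2^2 · 62985
62985 = 3 · 20995
20995 = 5 · 4199
4199 = 13 · 323
323 = 17 · 19
251940 = 2^2 · 3 · 5 · 13 · 17 · 19, which has 6 distinct prime factors.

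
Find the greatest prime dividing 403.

31

403 = 13 · 31
31 is prime.
So 403 = 13 · 31; the largest prime factor is 31.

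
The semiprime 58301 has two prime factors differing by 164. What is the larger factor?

Since p = q + 164, we have 58301 = q(q + 164), so q² + 164q − 58301 = 0.
Discriminant: 164² + 4·58301 = 26896 + 233204 = 260100; √260100 = 510.
q = (−164 + 510)/2 = 173, and p = q + 164 = 337.
Check: 173 · 337 = 58301.

337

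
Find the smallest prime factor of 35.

5

35 is odd.
Digit sum 8, not divisible by 3.
Ends in 5: divisible by 5.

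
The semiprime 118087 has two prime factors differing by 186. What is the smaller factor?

263

Since p = q + 186, we have 118087 = q(q + 186), so q² + 186q − 118087 = 0.
Discriminant: 186² + 4·118087 = 34596 + 472348 = 506944; √506944 = 712.
q = (−186 + 712)/2 = 263, and p = q + 186 = 449.
Check: 263 · 449 = 118087.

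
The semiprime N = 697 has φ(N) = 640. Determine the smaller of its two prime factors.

17

φ(n) = (p−1)(q−1) = n − (p+q) + 1, so p + q = 697 − 640 + 1 = 58.
p and q are the roots of t² − 58t + 697 = 0.
Discriminant: 58² − 4·697 = 3364 − 2788 = 576; √576 = 24.
q = (58 − 24)/2 = 17, p = (58 + 24)/2 = 41.
Check: 17 · 41 = 697.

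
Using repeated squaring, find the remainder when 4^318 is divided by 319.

4^1 ≡ 4 (mod 319)
4^2 ≡ 4^2 = 16 ≡ 16 (mod 319)
4^4 ≡ 16^2 = 256 ≡ 256 (mod 319)
4^8 ≡ 256^2 = 65536 ≡ 141 (mod 319)
4^16 ≡ 141^2 = 19881 ≡ 103 (mod 319)
4^32 ≡ 103^2 = 10609 ≡ 82 (mod 319)
4^64 ≡ 82^2 = 6724 ≡ 25 (mod 319)
4^128 ≡ 25^2 = 625 ≡ 306 (mod 319)
4^256 ≡ 306^2 = 93636 ≡ 169 (mod 319)
318 = 256 + 32 + 16 + 8 + 4 + 2 in binary powers of 2.
So 4^318 ≡ 169 · 82 · 103 · 141 · 256 · 16 ≡ 284 (mod 319).
Since 284 ≠ 1, base 4 is a Fermat witness: 319 is composite.

284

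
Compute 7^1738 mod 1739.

636

7^1 ≡ 7 (mod 1739)
7^2 ≡ 7^2 = 49 ≡ 49 (mod 1739)
7^4 ≡ 49^2 = 2401 ≡ 662 (mod 1739)
7^8 ≡ 662^2 = 438244 ≡ 16 (mod 1739)
7^16 ≡ 16^2 = 256 ≡ 256 (mod 1739)
7^32 ≡ 256^2 = 65536 ≡ 1193 (mod 1739)
7^64 ≡ 1193^2 = 1423249 ≡ 747 (mod 1739)
7^128 ≡ 747^2 = 558009 ≡ 1529 (mod 1739)
7^256 ≡ 1529^2 = 2337841 ≡ 625 (mod 1739)
7^512 ≡ 625^2 = 390625 ≡ 1089 (mod 1739)
7^1024 ≡ 1089^2 = 1185921 ≡ 1662 (mod 1739)
1738 = 1024 + 512 + 128 + 64 + 8 + 2 in binary powers of 2.
So 7^1738 ≡ 1662 · 1089 · 1529 · 747 · 16 · 49 ≡ 636 (mod 1739).
Since 636 ≠ 1, base 7 is a Fermat witness: 1739 is composite.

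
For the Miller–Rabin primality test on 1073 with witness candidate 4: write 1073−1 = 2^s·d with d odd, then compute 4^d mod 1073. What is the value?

1073 − 1 = 1072 = 2^4 · 67, so d = 67.
4^1 ≡ 4 (mod 1073)
4^2 ≡ 4^2 = 16 ≡ 16 (mod 1073)
4^4 ≡ 16^2 = 256 ≡ 256 (mod 1073)
4^8 ≡ 256^2 = 65536 ≡ 83 (mod 1073)
4^16 ≡ 83^2 = 6889 ≡ 451 (mod 1073)
4^32 ≡ 451^2 = 203401 ≡ 604 (mod 1073)
4^64 ≡ 604^2 = 364816 ≡ 1069 (mod 1073)
67 = 64 + 2 + 1 in binary powers of 2.
So 4^67 ≡ 1069 · 16 · 4 ≡ 817 (mod 1073).
Squaring chain: 817 → 83 → 451 → 604; never reaches −1, so base 4 is a Miller–Rabin witness that 1073 is composite.

817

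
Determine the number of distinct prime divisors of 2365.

2365 = 5 · 473
473 = 11 · 43
2365 = 5 · 11 · 43, which has 3 distinct prime factors.

3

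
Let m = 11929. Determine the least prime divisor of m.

11929 is odd.
Digit sum 22, not divisible by 3.
Ends in 9: not divisible by 5.
7: 11929 = 7·1704 + 1
11: 11929 = 11·1084 + 5
13: 11929 = 13·917 + 8
17: 11929 = 17·701 + 12
19: 11929 = 19·627 + 16
23: 11929 = 23·518 + 15
29: 11929 = 29·411 + 10
31: 11929 = 31·384 + 25
37: 11929 = 37·322 + 15
41: 11929 = 41·290 + 39
43: 11929 = 43·277 + 18
47: 11929 = 47·253 + 38
53: 11929 = 53·225 + 4
59: 11929 = 59·202 + 11
61: 11929 = 61·195 + 34
67: 11929 = 67·178 + 3
71: 11929 = 71·168 + 1
73: 11929 = 73·163 + 30
79: 11929 = 79·151

79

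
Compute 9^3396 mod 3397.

9^1 ≡ 9 (mod 3397)
9^2 ≡ 9^2 = 81 ≡ 81 (mod 3397)
9^4 ≡ 81^2 = 6561 ≡ 3164 (mod 3397)
9^8 ≡ 3164^2 = 10010896 ≡ 3334 (mod 3397)
9^16 ≡ 3334^2 = 11115556 ≡ 572 (mod 3397)
9^32 ≡ 572^2 = 327184 ≡ 1072 (mod 3397)
9^64 ≡ 1072^2 = 1149184 ≡ 998 (mod 3397)
9^128 ≡ 998^2 = 996004 ≡ 683 (mod 3397)
9^256 ≡ 683^2 = 466489 ≡ 1100 (mod 3397)
9^512 ≡ 1100^2 = 1210000 ≡ 668 (mod 3397)
9^1024 ≡ 668^2 = 446224 ≡ 1217 (mod 3397)
9^2048 ≡ 1217^2 = 1481089 ≡ 3394 (mod 3397)
3396 = 2048 + 1024 + 256 + 64 + 4 in binary powers of 2.
So 9^3396 ≡ 3394 · 1217 · 1100 · 998 · 3164 ≡ 97 (mod 3397).
Since 97 ≠ 1, base 9 is a Fermat witness: 3397 is composite.

97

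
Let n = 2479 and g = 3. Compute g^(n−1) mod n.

3^1 ≡ 3 (mod 2479)
3^2 ≡ 3^2 = 9 ≡ 9 (mod 2479)
3^4 ≡ 9^2 = 81 ≡ 81 (mod 2479)
3^8 ≡ 81^2 = 6561 ≡ 1603 (mod 2479)
3^16 ≡ 1603^2 = 2569609 ≡ 1365 (mod 2479)
3^32 ≡ 1365^2 = 1863225 ≡ 1496 (mod 2479)
3^64 ≡ 1496^2 = 2238016 ≡ 1958 (mod 2479)
3^128 ≡ 1958^2 = 3833764 ≡ 1230 (mod 2479)
3^256 ≡ 1230^2 = 1512900 ≡ 710 (mod 2479)
3^512 ≡ 710^2 = 504100 ≡ 863 (mod 2479)
3^1024 ≡ 863^2 = 744769 ≡ 1069 (mod 2479)
3^2048 ≡ 1069^2 = 1142761 ≡ 2421 (mod 2479)
2478 = 2048 + 256 + 128 + 32 + 8 + 4 + 2 in binary powers of 2.
So 3^2478 ≡ 2421 · 710 · 1230 · 1496 · 1603 · 81 · 9 ≡ 2452 (mod 2479).
Since 2452 ≠ 1, base 3 is a Fermat witness: 2479 is composite.

2452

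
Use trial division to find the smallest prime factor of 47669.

73

47669 is odd.
Digit sum 32, not divisible by 3.
Ends in 9: not divisible by 5.
7: 47669 = 7·6809 + 6
11: 47669 = 11·4333 + 6
13: 47669 = 13·3666 + 11
17: 47669 = 17·2804 + 1
19: 47669 = 19·2508 + 17
23: 47669 = 23·2072 + 13
29: 47669 = 29·1643 + 22
31: 47669 = 31·1537 + 22
37: 47669 = 37·1288 + 13
41: 47669 = 41·1162 + 27
43: 47669 = 43·1108 + 25
47: 47669 = 47·1014 + 11
53: 47669 = 53·899 + 22
59: 47669 = 59·807 + 56
61: 47669 = 61·781 + 28
67: 47669 = 67·711 + 32
71: 47669 = 71·671 + 28
73: 47669 = 73·653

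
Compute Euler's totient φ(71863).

63480

Factor: 71863 = 11 · 47 · 139.
φ(71863) = (11−1) · (47−1) · (139−1) = 10 · 46 · 138 = 63480.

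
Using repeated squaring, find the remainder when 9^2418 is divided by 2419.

1844

9^1 ≡ 9 (mod 2419)
9^2 ≡ 9^2 = 81 ≡ 81 (mod 2419)
9^4 ≡ 81^2 = 6561 ≡ 1723 (mod 2419)
9^8 ≡ 1723^2 = 2968729 ≡ 616 (mod 2419)
9^16 ≡ 616^2 = 379456 ≡ 2092 (mod 2419)
9^32 ≡ 2092^2 = 4376464 ≡ 493 (mod 2419)
9^64 ≡ 493^2 = 243049 ≡ 1149 (mod 2419)
9^128 ≡ 1149^2 = 1320201 ≡ 1846 (mod 2419)
9^256 ≡ 1846^2 = 3407716 ≡ 1764 (mod 2419)
9^512 ≡ 1764^2 = 3111696 ≡ 862 (mod 2419)
9^1024 ≡ 862^2 = 743044 ≡ 411 (mod 2419)
9^2048 ≡ 411^2 = 168921 ≡ 2010 (mod 2419)
2418 = 2048 + 256 + 64 + 32 + 16 + 2 in binary powers of 2.
So 9^2418 ≡ 2010 · 1764 · 1149 · 493 · 2092 · 81 ≡ 1844 (mod 2419).
Since 1844 ≠ 1, base 9 is a Fermat witness: 2419 is composite.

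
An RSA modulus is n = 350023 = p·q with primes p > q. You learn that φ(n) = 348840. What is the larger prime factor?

φ(n) = (p−1)(q−1) = n − (p+q) + 1, so p + q = 350023 − 348840 + 1 = 1184.
p and q are the roots of t² − 1184t + 350023 = 0.
Discriminant: 1184² − 4·350023 = 1401856 − 1400092 = 1764; √1764 = 42.
q = (1184 − 42)/2 = 571, p = (1184 + 42)/2 = 613.
Check: 571 · 613 = 350023.

613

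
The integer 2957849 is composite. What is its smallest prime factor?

2957849 is odd.
Digit sum 44, not divisible by 3.
Ends in 9: not divisible by 5.
7: 2957849 = 7·422549 + 6
11: 2957849 = 11·268895 + 4
13: 2957849 = 13·227526 + 11
17: 2957849 = 17·173991 + 2
19: 2957849 = 19·155676 + 5
23: 2957849 = 23·128602 + 3
29: 2957849 = 29·101994 + 23
31: 2957849 = 31·95414 + 15
37: 2957849 = 37·79941 + 32
41: 2957849 = 41·72142 + 27
43: 2957849 = 43·68787 + 8
47: 2957849 = 47·62932 + 45
53: 2957849 = 53·55808 + 25
59: 2957849 = 59·50133 + 2
61: 2957849 = 61·48489 + 20
67: 2957849 = 67·44147

67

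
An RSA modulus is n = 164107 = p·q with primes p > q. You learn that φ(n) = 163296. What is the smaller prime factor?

379

φ(n) = (p−1)(q−1) = n − (p+q) + 1, so p + q = 164107 − 163296 + 1 = 812.
p and q are the roots of t² − 812t + 164107 = 0.
Discriminant: 812² − 4·164107 = 659344 − 656428 = 2916; √2916 = 54.
q = (812 − 54)/2 = 379, p = (812 + 54)/2 = 433.
Check: 379 · 433 = 164107.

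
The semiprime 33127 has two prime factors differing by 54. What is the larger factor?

211

Since p = q + 54, we have 33127 = q(q + 54), so q² + 54q − 33127 = 0.
Discriminant: 54² + 4·33127 = 2916 + 132508 = 135424; √135424 = 368.
q = (−54 + 368)/2 = 157, and p = q + 54 = 211.
Check: 157 · 211 = 33127.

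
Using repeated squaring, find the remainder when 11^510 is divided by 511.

11^1 ≡ 11 (mod 511)
11^2 ≡ 11^2 = 121 ≡ 121 (mod 511)
11^4 ≡ 121^2 = 14641 ≡ 333 (mod 511)
11^8 ≡ 333^2 = 110889 ≡ 2 (mod 511)
11^16 ≡ 2^2 = 4 ≡ 4 (mod 511)
11^32 ≡ 4^2 = 16 ≡ 16 (mod 511)
11^64 ≡ 16^2 = 256 ≡ 256 (mod 511)
11^128 ≡ 256^2 = 65536 ≡ 128 (mod 511)
11^256 ≡ 128^2 = 16384 ≡ 32 (mod 511)
510 = 256 + 128 + 64 + 32 + 16 + 8 + 4 + 2 in binary powers of 2.
So 11^510 ≡ 32 · 128 · 256 · 16 · 4 · 2 · 333 · 121 ≡ 435 (mod 511).
Since 435 ≠ 1, base 11 is a Fermat witness: 511 is composite.

435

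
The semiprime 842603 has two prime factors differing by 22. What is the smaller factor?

907

Since p = q + 22, we have 842603 = q(q + 22), so q² + 22q − 842603 = 0.
Discriminant: 22² + 4·842603 = 484 + 3370412 = 3370896; √3370896 = 1836.
q = (−22 + 1836)/2 = 907, and p = q + 22 = 929.
Check: 907 · 929 = 842603.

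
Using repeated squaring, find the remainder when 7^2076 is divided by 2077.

159

7^1 ≡ 7 (mod 2077)
7^2 ≡ 7^2 = 49 ≡ 49 (mod 2077)
7^4 ≡ 49^2 = 2401 ≡ 324 (mod 2077)
7^8 ≡ 324^2 = 104976 ≡ 1126 (mod 2077)
7^16 ≡ 1126^2 = 1267876 ≡ 906 (mod 2077)
7^32 ≡ 906^2 = 820836 ≡ 421 (mod 2077)
7^64 ≡ 421^2 = 177241 ≡ 696 (mod 2077)
7^128 ≡ 696^2 = 484416 ≡ 475 (mod 2077)
7^256 ≡ 475^2 = 225625 ≡ 1309 (mod 2077)
7^512 ≡ 1309^2 = 1713481 ≡ 2033 (mod 2077)
7^1024 ≡ 2033^2 = 4133089 ≡ 1936 (mod 2077)
7^2048 ≡ 1936^2 = 3748096 ≡ 1188 (mod 2077)
2076 = 2048 + 16 + 8 + 4 in binary powers of 2.
So 7^2076 ≡ 1188 · 906 · 1126 · 324 ≡ 159 (mod 2077).
Since 159 ≠ 1, base 7 is a Fermat witness: 2077 is composite.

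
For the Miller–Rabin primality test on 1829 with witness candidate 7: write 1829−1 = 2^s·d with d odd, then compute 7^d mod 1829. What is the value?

1829 − 1 = 1828 = 2^2 · 457, so d = 457.
7^1 ≡ 7 (mod 1829)
7^2 ≡ 7^2 = 49 ≡ 49 (mod 1829)
7^4 ≡ 49^2 = 2401 ≡ 572 (mod 1829)
7^8 ≡ 572^2 = 327184 ≡ 1622 (mod 1829)
7^16 ≡ 1622^2 = 2630884 ≡ 782 (mod 1829)
7^32 ≡ 782^2 = 611524 ≡ 638 (mod 1829)
7^64 ≡ 638^2 = 407044 ≡ 1006 (mod 1829)
7^128 ≡ 1006^2 = 1012036 ≡ 599 (mod 1829)
7^256 ≡ 599^2 = 358801 ≡ 317 (mod 1829)
457 = 256 + 128 + 64 + 8 + 1 in binary powers of 2.
So 7^457 ≡ 317 · 599 · 1006 · 1622 · 7 ≡ 989 (mod 1829).
Squaring chain: 989 → 1435; never reaches −1, so base 7 is a Miller–Rabin witness that 1829 is composite.

989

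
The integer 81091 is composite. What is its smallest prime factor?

81091 is odd.
Digit sum 19, not divisible by 3.
Ends in 1: not divisible by 5.
7: 81091 = 7·11584 + 3
11: 81091 = 11·7371 + 10
13: 81091 = 13·6237 + 10
17: 81091 = 17·4770 + 1
19: 81091 = 19·4267 + 18
23: 81091 = 23·3525 + 16
29: 81091 = 29·2796 + 7
31: 81091 = 31·2615 + 26
37: 81091 = 37·2191 + 24
41: 81091 = 41·1977 + 34
43: 81091 = 43·1885 + 36
47: 81091 = 47·1725 + 16
53: 81091 = 53·1530 + 1
59: 81091 = 59·1374 + 25
61: 81091 = 61·1329 + 22
67: 81091 = 67·1210 + 21
71: 81091 = 71·1142 + 9
73: 81091 = 73·1110 + 61
79: 81091 = 79·1026 + 37
83: 81091 = 83·977

83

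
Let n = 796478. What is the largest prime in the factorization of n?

796478 = 2 · 398239
398239 = 71 · 5609
5609 = 71 · 79
79 is prime.
So 796478 = 2 · 71^2 · 79; the largest prime factor is 79.

79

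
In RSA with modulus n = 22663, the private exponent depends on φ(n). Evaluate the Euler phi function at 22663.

Factor: 22663 = 131 · 173.
φ(22663) = (131−1) · (173−1) = 130 · 172 = 22360.

22360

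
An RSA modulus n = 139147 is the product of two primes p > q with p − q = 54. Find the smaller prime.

347

Since p = q + 54, we have 139147 = q(q + 54), so q² + 54q − 139147 = 0.
Discriminant: 54² + 4·139147 = 2916 + 556588 = 559504; √559504 = 748.
q = (−54 + 748)/2 = 347, and p = q + 54 = 401.
Check: 347 · 401 = 139147.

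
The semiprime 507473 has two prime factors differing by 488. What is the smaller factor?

Since p = q + 488, we have 507473 = q(q + 488), so q² + 488q − 507473 = 0.
Discriminant: 488² + 4·507473 = 238144 + 2029892 = 2268036; √2268036 = 1506.
q = (−488 + 1506)/2 = 509, and p = q + 488 = 997.
Check: 509 · 997 = 507473.

509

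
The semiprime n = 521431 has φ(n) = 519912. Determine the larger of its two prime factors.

φ(n) = (p−1)(q−1) = n − (p+q) + 1, so p + q = 521431 − 519912 + 1 = 1520.
p and q are the roots of t² − 1520t + 521431 = 0.
Discriminant: 1520² − 4·521431 = 2310400 − 2085724 = 224676; √224676 = 474.
q = (1520 − 474)/2 = 523, p = (1520 + 474)/2 = 997.
Check: 523 · 997 = 521431.

997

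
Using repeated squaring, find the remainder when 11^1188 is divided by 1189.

1009

11^1 ≡ 11 (mod 1189)
11^2 ≡ 11^2 = 121 ≡ 121 (mod 1189)
11^4 ≡ 121^2 = 14641 ≡ 373 (mod 1189)
11^8 ≡ 373^2 = 139129 ≡ 16 (mod 1189)
11^16 ≡ 16^2 = 256 ≡ 256 (mod 1189)
11^32 ≡ 256^2 = 65536 ≡ 141 (mod 1189)
11^64 ≡ 141^2 = 19881 ≡ 857 (mod 1189)
11^128 ≡ 857^2 = 734449 ≡ 836 (mod 1189)
11^256 ≡ 836^2 = 698896 ≡ 953 (mod 1189)
11^512 ≡ 953^2 = 908209 ≡ 1002 (mod 1189)
11^1024 ≡ 1002^2 = 1004004 ≡ 488 (mod 1189)
1188 = 1024 + 128 + 32 + 4 in binary powers of 2.
So 11^1188 ≡ 488 · 836 · 141 · 373 ≡ 1009 (mod 1189).
Since 1009 ≠ 1, base 11 is a Fermat witness: 1189 is composite.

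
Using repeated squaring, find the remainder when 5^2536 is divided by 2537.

5^1 ≡ 5 (mod 2537)
5^2 ≡ 5^2 = 25 ≡ 25 (mod 2537)
5^4 ≡ 25^2 = 625 ≡ 625 (mod 2537)
5^8 ≡ 625^2 = 390625 ≡ 2464 (mod 2537)
5^16 ≡ 2464^2 = 6071296 ≡ 255 (mod 2537)
5^32 ≡ 255^2 = 65025 ≡ 1600 (mod 2537)
5^64 ≡ 1600^2 = 2560000 ≡ 167 (mod 2537)
5^128 ≡ 167^2 = 27889 ≡ 2519 (mod 2537)
5^256 ≡ 2519^2 = 6345361 ≡ 324 (mod 2537)
5^512 ≡ 324^2 = 104976 ≡ 959 (mod 2537)
5^1024 ≡ 959^2 = 919681 ≡ 1287 (mod 2537)
5^2048 ≡ 1287^2 = 1656369 ≡ 2245 (mod 2537)
2536 = 2048 + 256 + 128 + 64 + 32 + 8 in binary powers of 2.
So 5^2536 ≡ 2245 · 324 · 2519 · 167 · 1600 · 2464 ≡ 1975 (mod 2537).
Since 1975 ≠ 1, base 5 is a Fermat witness: 2537 is composite.

1975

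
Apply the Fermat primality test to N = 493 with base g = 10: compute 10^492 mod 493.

10^1 ≡ 10 (mod 493)
10^2 ≡ 10^2 = 100 ≡ 100 (mod 493)
10^4 ≡ 100^2 = 10000 ≡ 140 (mod 493)
10^8 ≡ 140^2 = 19600 ≡ 373 (mod 493)
10^16 ≡ 373^2 = 139129 ≡ 103 (mod 493)
10^32 ≡ 103^2 = 10609 ≡ 256 (mod 493)
10^64 ≡ 256^2 = 65536 ≡ 460 (mod 493)
10^128 ≡ 460^2 = 211600 ≡ 103 (mod 493)
10^256 ≡ 103^2 = 10609 ≡ 256 (mod 493)
492 = 256 + 128 + 64 + 32 + 8 + 4 in binary powers of 2.
So 10^492 ≡ 256 · 103 · 460 · 256 · 373 · 140 ≡ 132 (mod 493).
Since 132 ≠ 1, base 10 is a Fermat witness: 493 is composite.

132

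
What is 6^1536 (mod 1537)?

248

6^1 ≡ 6 (mod 1537)
6^2 ≡ 6^2 = 36 ≡ 36 (mod 1537)
6^4 ≡ 36^2 = 1296 ≡ 1296 (mod 1537)
6^8 ≡ 1296^2 = 1679616 ≡ 1212 (mod 1537)
6^16 ≡ 1212^2 = 1468944 ≡ 1109 (mod 1537)
6^32 ≡ 1109^2 = 1229881 ≡ 281 (mod 1537)
6^64 ≡ 281^2 = 78961 ≡ 574 (mod 1537)
6^128 ≡ 574^2 = 329476 ≡ 558 (mod 1537)
6^256 ≡ 558^2 = 311364 ≡ 890 (mod 1537)
6^512 ≡ 890^2 = 792100 ≡ 545 (mod 1537)
6^1024 ≡ 545^2 = 297025 ≡ 384 (mod 1537)
1536 = 1024 + 512 in binary powers of 2.
So 6^1536 ≡ 384 · 545 ≡ 248 (mod 1537).
Since 248 ≠ 1, base 6 is a Fermat witness: 1537 is composite.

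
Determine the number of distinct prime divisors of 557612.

5

557612 = 2^2 · 139403
139403 = 11 · 12673
12673 = 19 · 667
667 = 23 · 29
557612 = 2^2 · 11 · 19 · 23 · 29, which has 5 distinct prime factors.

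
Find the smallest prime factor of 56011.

79

56011 is odd.
Digit sum 13, not divisible by 3.
Ends in 1: not divisible by 5.
7: 56011 = 7·8001 + 4
11: 56011 = 11·5091 + 10
13: 56011 = 13·4308 + 7
17: 56011 = 17·3294 + 13
19: 56011 = 19·2947 + 18
23: 56011 = 23·2435 + 6
29: 56011 = 29·1931 + 12
31: 56011 = 31·1806 + 25
37: 56011 = 37·1513 + 30
41: 56011 = 41·1366 + 5
43: 56011 = 43·1302 + 25
47: 56011 = 47·1191 + 34
53: 56011 = 53·1056 + 43
59: 56011 = 59·949 + 20
61: 56011 = 61·918 + 13
67: 56011 = 67·835 + 66
71: 56011 = 71·788 + 63
73: 56011 = 73·767 + 20
79: 56011 = 79·709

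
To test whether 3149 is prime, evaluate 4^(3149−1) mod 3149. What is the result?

4^1 ≡ 4 (mod 3149)
4^2 ≡ 4^2 = 16 ≡ 16 (mod 3149)
4^4 ≡ 16^2 = 256 ≡ 256 (mod 3149)
4^8 ≡ 256^2 = 65536 ≡ 2556 (mod 3149)
4^16 ≡ 2556^2 = 6533136 ≡ 2110 (mod 3149)
4^32 ≡ 2110^2 = 4452100 ≡ 2563 (mod 3149)
4^64 ≡ 2563^2 = 6568969 ≡ 155 (mod 3149)
4^128 ≡ 155^2 = 24025 ≡ 1982 (mod 3149)
4^256 ≡ 1982^2 = 3928324 ≡ 1521 (mod 3149)
4^512 ≡ 1521^2 = 2313441 ≡ 2075 (mod 3149)
4^1024 ≡ 2075^2 = 4305625 ≡ 942 (mod 3149)
4^2048 ≡ 942^2 = 887364 ≡ 2495 (mod 3149)
3148 = 2048 + 1024 + 64 + 8 + 4 in binary powers of 2.
So 4^3148 ≡ 2495 · 942 · 155 · 2556 · 256 ≡ 3138 (mod 3149).
Since 3138 ≠ 1, base 4 is a Fermat witness: 3149 is composite.

3138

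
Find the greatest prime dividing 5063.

5063 = 61 · 83
83 is prime.
So 5063 = 61 · 83; the largest prime factor is 83.

83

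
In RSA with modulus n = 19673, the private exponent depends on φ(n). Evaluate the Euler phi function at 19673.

Factor: 19673 = 103 · 191.
φ(19673) = (103−1) · (191−1) = 102 · 190 = 19380.

19380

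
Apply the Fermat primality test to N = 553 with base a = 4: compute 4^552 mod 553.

4^1 ≡ 4 (mod 553)
4^2 ≡ 4^2 = 16 ≡ 16 (mod 553)
4^4 ≡ 16^2 = 256 ≡ 256 (mod 553)
4^8 ≡ 256^2 = 65536 ≡ 282 (mod 553)
4^16 ≡ 282^2 = 79524 ≡ 445 (mod 553)
4^32 ≡ 445^2 = 198025 ≡ 51 (mod 553)
4^64 ≡ 51^2 = 2601 ≡ 389 (mod 553)
4^128 ≡ 389^2 = 151321 ≡ 352 (mod 553)
4^256 ≡ 352^2 = 123904 ≡ 32 (mod 553)
4^512 ≡ 32^2 = 1024 ≡ 471 (mod 553)
552 = 512 + 32 + 8 in binary powers of 2.
So 4^552 ≡ 471 · 51 · 282 ≡ 225 (mod 553).
Since 225 ≠ 1, base 4 is a Fermat witness: 553 is composite.

225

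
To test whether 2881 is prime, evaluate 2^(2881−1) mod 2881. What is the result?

2^1 ≡ 2 (mod 2881)
2^2 ≡ 2^2 = 4 ≡ 4 (mod 2881)
2^4 ≡ 4^2 = 16 ≡ 16 (mod 2881)
2^8 ≡ 16^2 = 256 ≡ 256 (mod 2881)
2^16 ≡ 256^2 = 65536 ≡ 2154 (mod 2881)
2^32 ≡ 2154^2 = 4639716 ≡ 1306 (mod 2881)
2^64 ≡ 1306^2 = 1705636 ≡ 84 (mod 2881)
2^128 ≡ 84^2 = 7056 ≡ 1294 (mod 2881)
2^256 ≡ 1294^2 = 1674436 ≡ 575 (mod 2881)
2^512 ≡ 575^2 = 330625 ≡ 2191 (mod 2881)
2^1024 ≡ 2191^2 = 4800481 ≡ 735 (mod 2881)
2^2048 ≡ 735^2 = 540225 ≡ 1478 (mod 2881)
2880 = 2048 + 512 + 256 + 64 in binary powers of 2.
So 2^2880 ≡ 1478 · 2191 · 575 · 84 ≡ 895 (mod 2881).
Since 895 ≠ 1, base 2 is a Fermat witness: 2881 is composite.

895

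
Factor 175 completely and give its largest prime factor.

7

175 = 5 · 35
35 = 5 · 7
7 is prime.
So 175 = 5^2 · 7; the largest prime factor is 7.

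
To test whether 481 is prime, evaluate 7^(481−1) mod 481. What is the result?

7^1 ≡ 7 (mod 481)
7^2 ≡ 7^2 = 49 ≡ 49 (mod 481)
7^4 ≡ 49^2 = 2401 ≡ 477 (mod 481)
7^8 ≡ 477^2 = 227529 ≡ 16 (mod 481)
7^16 ≡ 16^2 = 256 ≡ 256 (mod 481)
7^32 ≡ 256^2 = 65536 ≡ 120 (mod 481)
7^64 ≡ 120^2 = 14400 ≡ 451 (mod 481)
7^128 ≡ 451^2 = 203401 ≡ 419 (mod 481)
7^256 ≡ 419^2 = 175561 ≡ 477 (mod 481)
480 = 256 + 128 + 64 + 32 in binary powers of 2.
So 7^480 ≡ 477 · 419 · 451 · 120 ≡ 417 (mod 481).
Since 417 ≠ 1, base 7 is a Fermat witness: 481 is composite.

417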